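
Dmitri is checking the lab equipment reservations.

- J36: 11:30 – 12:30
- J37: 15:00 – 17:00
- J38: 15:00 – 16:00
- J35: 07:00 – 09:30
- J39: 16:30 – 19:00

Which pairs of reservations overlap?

Sorted by start: J35, J36, J37, J38, J39.
J36 starts after J35 ends; J35 is clear from here.
J37 starts after J36 ends; J36 is clear from here.
J38 starts before J37 ends → J37 and J38 overlap.
J39 starts before J37 ends → J37 and J39 overlap.
J39 starts after J38 ends.

J37 & J38, J37 & J39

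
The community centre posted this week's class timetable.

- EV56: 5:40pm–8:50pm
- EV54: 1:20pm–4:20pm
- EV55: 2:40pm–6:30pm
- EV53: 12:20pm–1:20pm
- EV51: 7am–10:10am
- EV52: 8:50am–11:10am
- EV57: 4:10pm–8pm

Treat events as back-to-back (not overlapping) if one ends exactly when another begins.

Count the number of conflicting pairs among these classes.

6

Sorted by start: EV51, EV52, EV53, EV54, EV55, EV57, EV56.
EV52 starts before EV51 ends → EV51 and EV52 overlap.
EV53 starts after EV51 ends, so nothing later overlaps EV51 either.
EV53 starts after EV52 ends, so nothing later overlaps EV52 either.
EV54 starts exactly when EV53 ends (back-to-back, no overlap), so nothing later overlaps EV53 either.
EV55 starts before EV54 ends → EV54 and EV55 overlap.
EV57 starts before EV54 ends → EV54 and EV57 overlap.
EV56 starts after EV54 ends.
EV57 starts before EV55 ends → EV55 and EV57 overlap.
EV56 starts before EV55 ends → EV55 and EV56 overlap.
EV56 starts before EV57 ends → EV57 and EV56 overlap.
Overlapping pairs: EV51 & EV52, EV54 & EV55, EV54 & EV57, EV55 & EV56, EV55 & EV57, EV56 & EV57 — 6 in total.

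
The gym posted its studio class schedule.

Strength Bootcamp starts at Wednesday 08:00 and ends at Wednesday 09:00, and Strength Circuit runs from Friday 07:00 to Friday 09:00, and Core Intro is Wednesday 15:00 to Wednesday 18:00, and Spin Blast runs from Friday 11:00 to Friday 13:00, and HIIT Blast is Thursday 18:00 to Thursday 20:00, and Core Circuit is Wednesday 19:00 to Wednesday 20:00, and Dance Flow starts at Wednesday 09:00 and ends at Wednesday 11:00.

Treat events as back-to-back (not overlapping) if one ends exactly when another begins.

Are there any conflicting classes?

Sorted by start: Strength Bootcamp, Dance Flow, Core Intro, Core Circuit, HIIT Blast, Strength Circuit, Spin Blast.
Dance Flow starts exactly when Strength Bootcamp ends (back-to-back, no overlap), so nothing later overlaps Strength Bootcamp either.
Core Intro starts after Dance Flow ends, so nothing later overlaps Dance Flow either.
Core Circuit starts after Core Intro ends, so nothing later overlaps Core Intro either.
HIIT Blast starts after Core Circuit ends, so nothing later overlaps Core Circuit either.
Strength Circuit starts after HIIT Blast ends, so nothing later overlaps HIIT Blast either.
Spin Blast starts after Strength Circuit ends.
Every pair is clear; the schedule has no overlaps.

No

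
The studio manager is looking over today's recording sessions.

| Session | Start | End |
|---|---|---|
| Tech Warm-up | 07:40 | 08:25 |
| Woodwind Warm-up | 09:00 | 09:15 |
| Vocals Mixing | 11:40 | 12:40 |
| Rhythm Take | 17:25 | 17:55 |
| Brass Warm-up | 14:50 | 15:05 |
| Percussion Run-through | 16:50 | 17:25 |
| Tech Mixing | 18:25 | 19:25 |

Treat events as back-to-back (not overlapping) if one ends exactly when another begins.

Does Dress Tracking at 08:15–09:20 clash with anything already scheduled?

Tech Warm-up: starts 07:40 before Dress Tracking ends 09:20, and ends 08:25 after Dress Tracking starts 08:15 → overlap.
Woodwind Warm-up: starts 09:00 before Dress Tracking ends 09:20, and ends 09:15 after Dress Tracking starts 08:15 → overlap.
Vocals Mixing: starts 11:40 at or after Dress Tracking ends 09:20 → clear.
Brass Warm-up: starts 14:50 at or after Dress Tracking ends 09:20 → clear.
Percussion Run-through: starts 16:50 at or after Dress Tracking ends 09:20 → clear.
Rhythm Take: starts 17:25 at or after Dress Tracking ends 09:20 → clear.
Tech Mixing: starts 18:25 at or after Dress Tracking ends 09:20 → clear.
Dress Tracking overlaps Tech Warm-up, Woodwind Warm-up.

Yes — it overlaps Tech Warm-up, Woodwind Warm-up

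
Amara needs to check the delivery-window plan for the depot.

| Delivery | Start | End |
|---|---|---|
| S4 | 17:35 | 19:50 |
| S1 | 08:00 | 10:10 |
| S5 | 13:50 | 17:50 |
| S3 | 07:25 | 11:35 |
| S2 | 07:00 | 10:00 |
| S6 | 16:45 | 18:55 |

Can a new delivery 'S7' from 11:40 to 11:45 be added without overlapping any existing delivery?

Yes — the slot is free

S2: ends 10:00 at or before S7 starts 11:40 → clear.
S3: ends 11:35 at or before S7 starts 11:40 → clear.
S1: ends 10:10 at or before S7 starts 11:40 → clear.
S5: starts 13:50 at or after S7 ends 11:45 → clear.
S6: starts 16:45 at or after S7 ends 11:45 → clear.
S4: starts 17:35 at or after S7 ends 11:45 → clear.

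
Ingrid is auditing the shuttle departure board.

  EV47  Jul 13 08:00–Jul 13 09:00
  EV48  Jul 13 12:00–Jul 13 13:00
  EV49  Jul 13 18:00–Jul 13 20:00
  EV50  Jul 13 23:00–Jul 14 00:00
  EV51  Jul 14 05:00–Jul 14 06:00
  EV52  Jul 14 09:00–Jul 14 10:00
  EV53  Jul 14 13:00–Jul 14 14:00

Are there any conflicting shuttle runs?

Sorted by start: EV47, EV48, EV49, EV50, EV51, EV52, EV53.
EV48 starts after EV47 ends, so nothing later overlaps EV47 either.
EV49 starts after EV48 ends, so nothing later overlaps EV48 either.
EV50 starts after EV49 ends, so nothing later overlaps EV49 either.
EV51 starts after EV50 ends, so nothing later overlaps EV50 either.
EV52 starts after EV51 ends, so nothing later overlaps EV51 either.
EV53 starts after EV52 ends.
Every pair is clear; the schedule has no overlaps.

No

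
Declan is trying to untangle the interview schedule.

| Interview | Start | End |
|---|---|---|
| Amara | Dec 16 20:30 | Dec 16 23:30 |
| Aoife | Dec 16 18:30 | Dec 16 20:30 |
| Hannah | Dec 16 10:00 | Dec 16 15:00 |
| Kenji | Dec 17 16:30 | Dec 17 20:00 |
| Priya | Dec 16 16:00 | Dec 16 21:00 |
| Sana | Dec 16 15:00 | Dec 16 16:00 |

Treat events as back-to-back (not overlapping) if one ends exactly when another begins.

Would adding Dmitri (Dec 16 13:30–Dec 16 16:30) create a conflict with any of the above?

Yes — it overlaps Hannah, Priya, Sana

Hannah: starts Dec 16 10:00 before Dmitri ends Dec 16 16:30, and ends Dec 16 15:00 after Dmitri starts Dec 16 13:30 → overlap.
Sana: starts Dec 16 15:00 before Dmitri ends Dec 16 16:30, and ends Dec 16 16:00 after Dmitri starts Dec 16 13:30 → overlap.
Priya: starts Dec 16 16:00 before Dmitri ends Dec 16 16:30, and ends Dec 16 21:00 after Dmitri starts Dec 16 13:30 → overlap.
Aoife: starts Dec 16 18:30 at or after Dmitri ends Dec 16 16:30 → clear.
Amara: starts Dec 16 20:30 at or after Dmitri ends Dec 16 16:30 → clear.
Kenji: starts Dec 17 16:30 at or after Dmitri ends Dec 16 16:30 → clear.
Dmitri overlaps Hannah, Sana, Priya.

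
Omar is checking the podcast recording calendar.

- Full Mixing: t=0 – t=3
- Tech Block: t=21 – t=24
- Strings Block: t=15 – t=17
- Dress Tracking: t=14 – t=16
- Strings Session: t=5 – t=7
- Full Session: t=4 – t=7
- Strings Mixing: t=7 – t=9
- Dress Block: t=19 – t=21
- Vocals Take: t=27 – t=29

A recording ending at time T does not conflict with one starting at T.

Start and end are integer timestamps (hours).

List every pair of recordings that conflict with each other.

Dress Tracking & Strings Block, Full Session & Strings Session

Sorted by start: Full Mixing, Full Session, Strings Session, Strings Mixing, Dress Tracking, Strings Block, Dress Block, Tech Block, Vocals Take.
Full Session starts after Full Mixing ends, so nothing later overlaps Full Mixing either.
Strings Session starts before Full Session ends → Full Session and Strings Session overlap.
Strings Mixing starts exactly when Full Session ends (back-to-back, no overlap), so nothing later overlaps Full Session either.
Strings Mixing starts exactly when Strings Session ends (back-to-back, no overlap), so nothing later overlaps Strings Session either.
Dress Tracking starts after Strings Mixing ends, so nothing later overlaps Strings Mixing either.
Strings Block starts before Dress Tracking ends → Dress Tracking and Strings Block overlap.
Dress Block starts after Dress Tracking ends, so nothing later overlaps Dress Tracking either.
Dress Block starts after Strings Block ends, so nothing later overlaps Strings Block either.
Tech Block starts exactly when Dress Block ends (back-to-back, no overlap), so nothing later overlaps Dress Block either.
Vocals Take starts after Tech Block ends.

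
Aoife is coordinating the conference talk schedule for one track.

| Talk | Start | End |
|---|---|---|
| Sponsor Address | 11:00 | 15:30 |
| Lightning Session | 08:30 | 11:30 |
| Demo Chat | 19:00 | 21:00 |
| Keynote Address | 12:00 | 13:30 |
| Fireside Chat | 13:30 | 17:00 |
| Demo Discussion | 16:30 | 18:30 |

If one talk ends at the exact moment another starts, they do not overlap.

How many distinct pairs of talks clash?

Check each pair: they overlap iff neither finishes before the other starts.
Sorted by start: Lightning Session, Sponsor Address, Keynote Address, Fireside Chat, Demo Discussion, Demo Chat.
Sponsor Address starts before Lightning Session ends → Lightning Session and Sponsor Address overlap.
Keynote Address starts after Lightning Session ends — done with Lightning Session.
Keynote Address starts before Sponsor Address ends → Sponsor Address and Keynote Address overlap.
Fireside Chat starts before Sponsor Address ends → Sponsor Address and Fireside Chat overlap.
Demo Discussion starts after Sponsor Address ends — done with Sponsor Address.
Fireside Chat starts exactly when Keynote Address ends (back-to-back, no overlap) — done with Keynote Address.
Demo Discussion starts before Fireside Chat ends → Fireside Chat and Demo Discussion overlap.
Demo Chat starts after Fireside Chat ends.
Demo Chat starts after Demo Discussion ends.
Overlapping pairs: Demo Discussion & Fireside Chat, Fireside Chat & Sponsor Address, Keynote Address & Sponsor Address, Lightning Session & Sponsor Address — 4 in total.

4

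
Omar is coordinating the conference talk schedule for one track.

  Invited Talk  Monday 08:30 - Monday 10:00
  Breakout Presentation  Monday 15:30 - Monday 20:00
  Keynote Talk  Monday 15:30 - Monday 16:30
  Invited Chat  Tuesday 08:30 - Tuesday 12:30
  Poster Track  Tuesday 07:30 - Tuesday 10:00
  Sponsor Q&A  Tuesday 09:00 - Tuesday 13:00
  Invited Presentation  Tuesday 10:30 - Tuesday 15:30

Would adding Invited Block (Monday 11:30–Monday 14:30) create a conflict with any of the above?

No — it doesn't clash with anything

Invited Talk: ends Monday 10:00 at or before Invited Block starts Monday 11:30 → clear.
Breakout Presentation: starts Monday 15:30 at or after Invited Block ends Monday 14:30 → clear.
Keynote Talk: starts Monday 15:30 at or after Invited Block ends Monday 14:30 → clear.
Poster Track: starts Tuesday 07:30 at or after Invited Block ends Monday 14:30 → clear.
Invited Chat: starts Tuesday 08:30 at or after Invited Block ends Monday 14:30 → clear.
Sponsor Q&A: starts Tuesday 09:00 at or after Invited Block ends Monday 14:30 → clear.
Invited Presentation: starts Tuesday 10:30 at or after Invited Block ends Monday 14:30 → clear.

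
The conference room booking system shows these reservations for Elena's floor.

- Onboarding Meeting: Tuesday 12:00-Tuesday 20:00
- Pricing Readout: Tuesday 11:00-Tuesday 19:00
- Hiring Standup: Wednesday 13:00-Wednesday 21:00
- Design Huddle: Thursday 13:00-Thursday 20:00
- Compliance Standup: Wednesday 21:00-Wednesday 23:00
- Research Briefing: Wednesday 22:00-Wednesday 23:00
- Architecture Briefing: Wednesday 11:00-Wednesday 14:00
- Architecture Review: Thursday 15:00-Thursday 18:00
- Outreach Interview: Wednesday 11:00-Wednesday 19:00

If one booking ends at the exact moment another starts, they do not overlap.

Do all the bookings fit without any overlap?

Check each pair: they overlap iff neither finishes before the other starts.
Sorted by start: Pricing Readout, Onboarding Meeting, Architecture Briefing, Outreach Interview, Hiring Standup, Compliance Standup, Research Briefing, Design Huddle, Architecture Review.
Onboarding Meeting starts before Pricing Readout ends → Pricing Readout and Onboarding Meeting overlap.
That's a conflict, so the schedule is not conflict-free.

No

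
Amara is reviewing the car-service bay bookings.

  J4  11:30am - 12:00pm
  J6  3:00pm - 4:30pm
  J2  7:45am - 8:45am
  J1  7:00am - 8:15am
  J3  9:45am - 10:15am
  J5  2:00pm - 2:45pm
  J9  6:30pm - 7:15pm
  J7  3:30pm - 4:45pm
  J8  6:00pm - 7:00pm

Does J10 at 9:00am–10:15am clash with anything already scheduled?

Yes — it overlaps J3

J1: ends 8:15am at or before J10 starts 9:00am → clear.
J2: ends 8:45am at or before J10 starts 9:00am → clear.
J3: starts 9:45am before J10 ends 10:15am, and ends 10:15am after J10 starts 9:00am → overlap.
J4: starts 11:30am at or after J10 ends 10:15am → clear.
J5: starts 2:00pm at or after J10 ends 10:15am → clear.
J6: starts 3:00pm at or after J10 ends 10:15am → clear.
J7: starts 3:30pm at or after J10 ends 10:15am → clear.
J8: starts 6:00pm at or after J10 ends 10:15am → clear.
J9: starts 6:30pm at or after J10 ends 10:15am → clear.
J10 overlaps J3.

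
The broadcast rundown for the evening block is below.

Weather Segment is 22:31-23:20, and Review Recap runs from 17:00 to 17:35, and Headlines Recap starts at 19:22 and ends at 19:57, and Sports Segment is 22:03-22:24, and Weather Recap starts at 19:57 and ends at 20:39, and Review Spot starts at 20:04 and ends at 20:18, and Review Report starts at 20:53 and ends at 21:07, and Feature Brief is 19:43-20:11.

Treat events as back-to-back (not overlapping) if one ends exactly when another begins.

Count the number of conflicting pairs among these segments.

4

Sorted by start: Review Recap, Headlines Recap, Feature Brief, Weather Recap, Review Spot, Review Report, Sports Segment, Weather Segment.
Headlines Recap starts after Review Recap ends — done with Review Recap.
Feature Brief starts before Headlines Recap ends → Headlines Recap and Feature Brief overlap.
Weather Recap starts exactly when Headlines Recap ends (back-to-back, no overlap) — done with Headlines Recap.
Weather Recap starts before Feature Brief ends → Feature Brief and Weather Recap overlap.
Review Spot starts before Feature Brief ends → Feature Brief and Review Spot overlap.
Review Report starts after Feature Brief ends — done with Feature Brief.
Review Spot starts before Weather Recap ends → Weather Recap and Review Spot overlap.
Review Report starts after Weather Recap ends — done with Weather Recap.
Review Report starts after Review Spot ends — done with Review Spot.
Sports Segment starts after Review Report ends — done with Review Report.
Weather Segment starts after Sports Segment ends.
Overlapping pairs: Feature Brief & Headlines Recap, Feature Brief & Review Spot, Feature Brief & Weather Recap, Review Spot & Weather Recap — 4 in total.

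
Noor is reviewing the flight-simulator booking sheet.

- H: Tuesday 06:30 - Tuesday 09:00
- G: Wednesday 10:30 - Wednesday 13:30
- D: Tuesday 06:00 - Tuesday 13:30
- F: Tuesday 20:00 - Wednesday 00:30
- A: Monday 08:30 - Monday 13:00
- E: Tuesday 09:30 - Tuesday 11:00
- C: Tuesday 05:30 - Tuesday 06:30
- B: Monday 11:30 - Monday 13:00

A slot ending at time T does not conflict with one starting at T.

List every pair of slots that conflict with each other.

A & B, C & D, D & E, D & H

Sorted by start: A, B, C, D, H, E, F, G.
B starts before A ends → A and B overlap.
C starts after A ends; A is clear from here.
C starts after B ends; B is clear from here.
D starts before C ends → C and D overlap.
H starts exactly when C ends (back-to-back, no overlap); C is clear from here.
H starts before D ends → D and H overlap.
E starts before D ends → D and E overlap.
F starts after D ends; D is clear from here.
E starts after H ends; H is clear from here.
F starts after E ends; E is clear from here.
G starts after F ends.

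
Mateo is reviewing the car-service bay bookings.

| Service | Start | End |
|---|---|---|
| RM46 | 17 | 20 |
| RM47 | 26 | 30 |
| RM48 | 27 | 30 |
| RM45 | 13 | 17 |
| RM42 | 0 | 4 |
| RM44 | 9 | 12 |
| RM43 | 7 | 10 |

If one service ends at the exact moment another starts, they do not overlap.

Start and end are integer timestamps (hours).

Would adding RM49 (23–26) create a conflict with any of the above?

RM42: ends 4 at or before RM49 starts 23 → clear.
RM43: ends 10 at or before RM49 starts 23 → clear.
RM44: ends 12 at or before RM49 starts 23 → clear.
RM45: ends 17 at or before RM49 starts 23 → clear.
RM46: ends 20 at or before RM49 starts 23 → clear.
RM47: starts 26 at or after RM49 ends 26 → clear.
RM48: starts 27 at or after RM49 ends 26 → clear.

No — it doesn't clash with anything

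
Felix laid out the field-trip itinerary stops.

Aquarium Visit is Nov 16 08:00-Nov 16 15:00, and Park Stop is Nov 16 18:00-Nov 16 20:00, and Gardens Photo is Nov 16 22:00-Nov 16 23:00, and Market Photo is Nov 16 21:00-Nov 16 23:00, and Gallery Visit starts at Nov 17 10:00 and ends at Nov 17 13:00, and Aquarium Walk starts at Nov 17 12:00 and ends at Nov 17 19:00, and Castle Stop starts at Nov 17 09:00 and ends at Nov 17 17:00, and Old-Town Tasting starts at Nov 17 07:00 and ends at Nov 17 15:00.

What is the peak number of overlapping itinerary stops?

Sort all start/end points and keep a running count:
Nov 16 08:00 start Aquarium Visit → 1
Nov 16 15:00 end Aquarium Visit → 0
Nov 16 18:00 start Park Stop → 1
Nov 16 20:00 end Park Stop → 0
Nov 16 21:00 start Market Photo → 1
Nov 16 22:00 start Gardens Photo → 2
Nov 16 23:00 end Gardens Photo → 1
Nov 16 23:00 end Market Photo → 0
Nov 17 07:00 start Old-Town Tasting → 1
Nov 17 09:00 start Castle Stop → 2
Nov 17 10:00 start Gallery Visit → 3
Nov 17 12:00 start Aquarium Walk → 4
Nov 17 13:00 end Gallery Visit → 3
Nov 17 15:00 end Old-Town Tasting → 2
Nov 17 17:00 end Castle Stop → 1
Nov 17 19:00 end Aquarium Walk → 0
Peak is 4, at Nov 17 12:00 (Aquarium Walk, Castle Stop, Gallery Visit, Old-Town Tasting).

4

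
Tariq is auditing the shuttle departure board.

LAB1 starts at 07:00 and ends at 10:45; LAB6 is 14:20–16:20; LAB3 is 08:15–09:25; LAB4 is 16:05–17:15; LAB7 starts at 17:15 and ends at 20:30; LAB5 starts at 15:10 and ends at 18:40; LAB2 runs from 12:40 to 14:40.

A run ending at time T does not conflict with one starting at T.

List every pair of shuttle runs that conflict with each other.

Sorted by start: LAB1, LAB3, LAB2, LAB6, LAB5, LAB4, LAB7.
LAB3 starts before LAB1 ends → LAB1 and LAB3 overlap.
LAB2 starts after LAB1 ends — done with LAB1.
LAB2 starts after LAB3 ends — done with LAB3.
LAB6 starts before LAB2 ends → LAB2 and LAB6 overlap.
LAB5 starts after LAB2 ends — done with LAB2.
LAB5 starts before LAB6 ends → LAB6 and LAB5 overlap.
LAB4 starts before LAB6 ends → LAB6 and LAB4 overlap.
LAB7 starts after LAB6 ends.
LAB4 starts before LAB5 ends → LAB5 and LAB4 overlap.
LAB7 starts before LAB5 ends → LAB5 and LAB7 overlap.
LAB7 starts exactly when LAB4 ends (back-to-back, no overlap).

LAB1 & LAB3, LAB2 & LAB6, LAB4 & LAB5, LAB4 & LAB6, LAB5 & LAB6, LAB5 & LAB7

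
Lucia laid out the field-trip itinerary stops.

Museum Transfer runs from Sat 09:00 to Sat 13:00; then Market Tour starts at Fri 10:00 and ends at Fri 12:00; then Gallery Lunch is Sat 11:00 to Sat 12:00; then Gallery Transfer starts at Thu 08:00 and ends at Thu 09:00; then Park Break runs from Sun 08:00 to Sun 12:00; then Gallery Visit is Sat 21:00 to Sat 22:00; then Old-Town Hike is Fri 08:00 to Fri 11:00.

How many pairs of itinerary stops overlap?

2

Sorted by start: Gallery Transfer, Old-Town Hike, Market Tour, Museum Transfer, Gallery Lunch, Gallery Visit, Park Break.
Old-Town Hike starts after Gallery Transfer ends — done with Gallery Transfer.
Market Tour starts before Old-Town Hike ends → Old-Town Hike and Market Tour overlap.
Museum Transfer starts after Old-Town Hike ends — done with Old-Town Hike.
Museum Transfer starts after Market Tour ends — done with Market Tour.
Gallery Lunch starts before Museum Transfer ends → Museum Transfer and Gallery Lunch overlap.
Gallery Visit starts after Museum Transfer ends — done with Museum Transfer.
Gallery Visit starts after Gallery Lunch ends — done with Gallery Lunch.
Park Break starts after Gallery Visit ends.
Overlapping pairs: Gallery Lunch & Museum Transfer, Market Tour & Old-Town Hike — 2 in total.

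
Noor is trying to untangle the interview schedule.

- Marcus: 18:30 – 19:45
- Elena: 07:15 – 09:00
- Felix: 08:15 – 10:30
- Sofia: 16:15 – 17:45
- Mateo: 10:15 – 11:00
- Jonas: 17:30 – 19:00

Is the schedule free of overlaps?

No

Check each pair: they overlap iff neither finishes before the other starts.
Sorted by start: Elena, Felix, Mateo, Sofia, Jonas, Marcus.
Felix starts before Elena ends → Elena and Felix overlap.
That's a conflict, so the schedule is not conflict-free.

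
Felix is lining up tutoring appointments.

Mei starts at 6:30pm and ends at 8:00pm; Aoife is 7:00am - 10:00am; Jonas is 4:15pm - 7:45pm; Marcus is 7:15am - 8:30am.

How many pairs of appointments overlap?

2

Check each pair: they overlap iff neither finishes before the other starts.
Sorted by start: Aoife, Marcus, Jonas, Mei.
Marcus starts before Aoife ends → Aoife and Marcus overlap.
Jonas starts after Aoife ends, so Aoife has no further overlaps.
Jonas starts after Marcus ends, so Marcus has no further overlaps.
Mei starts before Jonas ends → Jonas and Mei overlap.
Overlapping pairs: Aoife & Marcus, Jonas & Mei — 2 in total.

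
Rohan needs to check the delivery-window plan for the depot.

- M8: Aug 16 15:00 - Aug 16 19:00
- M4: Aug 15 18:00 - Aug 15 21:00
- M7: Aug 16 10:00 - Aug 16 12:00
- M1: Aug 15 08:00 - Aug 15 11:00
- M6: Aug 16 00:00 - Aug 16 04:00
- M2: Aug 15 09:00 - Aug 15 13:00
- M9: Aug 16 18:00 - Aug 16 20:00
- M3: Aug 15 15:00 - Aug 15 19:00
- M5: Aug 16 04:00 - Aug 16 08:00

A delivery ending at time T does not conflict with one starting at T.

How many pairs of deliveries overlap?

Check each pair: they overlap iff neither finishes before the other starts.
Sorted by start: M1, M2, M3, M4, M6, M5, M7, M8, M9.
M2 starts before M1 ends → M1 and M2 overlap.
M3 starts after M1 ends, so nothing later overlaps M1 either.
M3 starts after M2 ends, so nothing later overlaps M2 either.
M4 starts before M3 ends → M3 and M4 overlap.
M6 starts after M3 ends, so nothing later overlaps M3 either.
M6 starts after M4 ends, so nothing later overlaps M4 either.
M5 starts exactly when M6 ends (back-to-back, no overlap), so nothing later overlaps M6 either.
M7 starts after M5 ends, so nothing later overlaps M5 either.
M8 starts after M7 ends, so nothing later overlaps M7 either.
M9 starts before M8 ends → M8 and M9 overlap.
Overlapping pairs: M1 & M2, M3 & M4, M8 & M9 — 3 in total.

3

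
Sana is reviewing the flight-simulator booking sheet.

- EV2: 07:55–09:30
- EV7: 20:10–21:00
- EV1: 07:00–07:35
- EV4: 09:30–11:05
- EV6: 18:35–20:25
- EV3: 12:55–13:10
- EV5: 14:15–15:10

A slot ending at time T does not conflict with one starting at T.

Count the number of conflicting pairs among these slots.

1

Sorted by start: EV1, EV2, EV4, EV3, EV5, EV6, EV7.
EV2 starts after EV1 ends — done with EV1.
EV4 starts exactly when EV2 ends (back-to-back, no overlap) — done with EV2.
EV3 starts after EV4 ends — done with EV4.
EV5 starts after EV3 ends — done with EV3.
EV6 starts after EV5 ends — done with EV5.
EV7 starts before EV6 ends → EV6 and EV7 overlap.
Overlapping pairs: EV6 & EV7 — 1 in total.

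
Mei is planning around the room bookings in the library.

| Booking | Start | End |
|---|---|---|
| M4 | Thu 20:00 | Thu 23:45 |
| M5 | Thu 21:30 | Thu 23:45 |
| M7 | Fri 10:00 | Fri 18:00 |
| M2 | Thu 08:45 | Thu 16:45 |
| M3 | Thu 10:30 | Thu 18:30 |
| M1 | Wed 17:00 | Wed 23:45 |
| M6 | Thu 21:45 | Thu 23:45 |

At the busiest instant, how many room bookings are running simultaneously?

Sort all start/end points and keep a running count:
Wed 17:00 start M1 → 1
Wed 23:45 end M1 → 0
Thu 08:45 start M2 → 1
Thu 10:30 start M3 → 2
Thu 16:45 end M2 → 1
Thu 18:30 end M3 → 0
Thu 20:00 start M4 → 1
Thu 21:30 start M5 → 2
Thu 21:45 start M6 → 3
Thu 23:45 end M4 → 2
Thu 23:45 end M5 → 1
Thu 23:45 end M6 → 0
Fri 10:00 start M7 → 1
Fri 18:00 end M7 → 0
Peak is 3, at Thu 21:45 (M4, M5, M6).

3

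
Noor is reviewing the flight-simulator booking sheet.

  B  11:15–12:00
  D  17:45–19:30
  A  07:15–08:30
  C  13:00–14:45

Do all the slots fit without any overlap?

Two intervals overlap when each starts before the other ends.
Sorted by start: A, B, C, D.
B starts after A ends, so A has no further overlaps.
C starts after B ends, so B has no further overlaps.
D starts after C ends.
Every pair is clear; the schedule has no overlaps.

Yes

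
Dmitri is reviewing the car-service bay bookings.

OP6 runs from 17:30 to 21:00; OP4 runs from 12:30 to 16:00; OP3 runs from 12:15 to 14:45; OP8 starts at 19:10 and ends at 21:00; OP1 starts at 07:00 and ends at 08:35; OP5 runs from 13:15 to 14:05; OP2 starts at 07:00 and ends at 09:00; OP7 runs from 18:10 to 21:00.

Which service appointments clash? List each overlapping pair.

OP1 & OP2, OP3 & OP4, OP3 & OP5, OP4 & OP5, OP6 & OP7, OP6 & OP8, OP7 & OP8

Sorted by start: OP1, OP2, OP3, OP4, OP5, OP6, OP7, OP8.
OP2 starts before OP1 ends → OP1 and OP2 overlap.
OP3 starts after OP1 ends, so nothing later overlaps OP1 either.
OP3 starts after OP2 ends, so nothing later overlaps OP2 either.
OP4 starts before OP3 ends → OP3 and OP4 overlap.
OP5 starts before OP3 ends → OP3 and OP5 overlap.
OP6 starts after OP3 ends, so nothing later overlaps OP3 either.
OP5 starts before OP4 ends → OP4 and OP5 overlap.
OP6 starts after OP4 ends, so nothing later overlaps OP4 either.
OP6 starts after OP5 ends, so nothing later overlaps OP5 either.
OP7 starts before OP6 ends → OP6 and OP7 overlap.
OP8 starts before OP6 ends → OP6 and OP8 overlap.
OP8 starts before OP7 ends → OP7 and OP8 overlap.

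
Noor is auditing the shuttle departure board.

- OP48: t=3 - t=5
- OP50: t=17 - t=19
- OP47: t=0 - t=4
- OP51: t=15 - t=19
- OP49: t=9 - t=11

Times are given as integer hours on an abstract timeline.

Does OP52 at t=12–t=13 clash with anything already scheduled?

OP47: ends t=4 at or before OP52 starts t=12 → clear.
OP48: ends t=5 at or before OP52 starts t=12 → clear.
OP49: ends t=11 at or before OP52 starts t=12 → clear.
OP51: starts t=15 at or after OP52 ends t=13 → clear.
OP50: starts t=17 at or after OP52 ends t=13 → clear.

No — it doesn't clash with anything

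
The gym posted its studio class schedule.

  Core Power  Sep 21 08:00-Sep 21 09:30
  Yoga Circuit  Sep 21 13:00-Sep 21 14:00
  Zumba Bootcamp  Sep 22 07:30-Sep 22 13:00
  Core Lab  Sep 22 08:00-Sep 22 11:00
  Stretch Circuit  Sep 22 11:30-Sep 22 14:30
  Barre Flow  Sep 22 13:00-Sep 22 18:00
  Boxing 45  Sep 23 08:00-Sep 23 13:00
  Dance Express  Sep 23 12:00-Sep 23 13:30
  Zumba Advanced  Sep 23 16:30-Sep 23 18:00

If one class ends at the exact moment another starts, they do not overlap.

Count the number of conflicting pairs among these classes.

4

Sorted by start: Core Power, Yoga Circuit, Zumba Bootcamp, Core Lab, Stretch Circuit, Barre Flow, Boxing 45, Dance Express, Zumba Advanced.
Yoga Circuit starts after Core Power ends, so Core Power has no further overlaps.
Zumba Bootcamp starts after Yoga Circuit ends, so Yoga Circuit has no further overlaps.
Core Lab starts before Zumba Bootcamp ends → Zumba Bootcamp and Core Lab overlap.
Stretch Circuit starts before Zumba Bootcamp ends → Zumba Bootcamp and Stretch Circuit overlap.
Barre Flow starts exactly when Zumba Bootcamp ends (back-to-back, no overlap), so Zumba Bootcamp has no further overlaps.
Stretch Circuit starts after Core Lab ends, so Core Lab has no further overlaps.
Barre Flow starts before Stretch Circuit ends → Stretch Circuit and Barre Flow overlap.
Boxing 45 starts after Stretch Circuit ends, so Stretch Circuit has no further overlaps.
Boxing 45 starts after Barre Flow ends, so Barre Flow has no further overlaps.
Dance Express starts before Boxing 45 ends → Boxing 45 and Dance Express overlap.
Zumba Advanced starts after Boxing 45 ends.
Zumba Advanced starts after Dance Express ends.
Overlapping pairs: Barre Flow & Stretch Circuit, Boxing 45 & Dance Express, Core Lab & Zumba Bootcamp, Stretch Circuit & Zumba Bootcamp — 4 in total.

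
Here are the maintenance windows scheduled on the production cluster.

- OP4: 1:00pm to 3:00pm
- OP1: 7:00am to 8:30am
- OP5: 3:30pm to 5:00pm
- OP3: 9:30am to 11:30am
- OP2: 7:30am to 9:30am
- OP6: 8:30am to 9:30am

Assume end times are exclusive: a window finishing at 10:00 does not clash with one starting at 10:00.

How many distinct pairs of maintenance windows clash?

Check each pair: they overlap iff neither finishes before the other starts.
Sorted by start: OP1, OP2, OP6, OP3, OP4, OP5.
OP2 starts before OP1 ends → OP1 and OP2 overlap.
OP6 starts exactly when OP1 ends (back-to-back, no overlap) — done with OP1.
OP6 starts before OP2 ends → OP2 and OP6 overlap.
OP3 starts exactly when OP2 ends (back-to-back, no overlap) — done with OP2.
OP3 starts exactly when OP6 ends (back-to-back, no overlap) — done with OP6.
OP4 starts after OP3 ends — done with OP3.
OP5 starts after OP4 ends.
Overlapping pairs: OP1 & OP2, OP2 & OP6 — 2 in total.

2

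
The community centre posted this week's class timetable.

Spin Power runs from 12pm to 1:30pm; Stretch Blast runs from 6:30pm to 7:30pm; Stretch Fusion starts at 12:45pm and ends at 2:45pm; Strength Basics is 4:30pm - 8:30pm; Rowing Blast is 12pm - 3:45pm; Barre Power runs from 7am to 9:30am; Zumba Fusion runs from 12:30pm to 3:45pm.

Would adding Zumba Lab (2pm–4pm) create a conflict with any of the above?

Yes — it overlaps Rowing Blast, Stretch Fusion, Zumba Fusion

Barre Power: ends 9:30am at or before Zumba Lab starts 2pm → clear.
Spin Power: ends 1:30pm at or before Zumba Lab starts 2pm → clear.
Rowing Blast: starts 12pm before Zumba Lab ends 4pm, and ends 3:45pm after Zumba Lab starts 2pm → overlap.
Zumba Fusion: starts 12:30pm before Zumba Lab ends 4pm, and ends 3:45pm after Zumba Lab starts 2pm → overlap.
Stretch Fusion: starts 12:45pm before Zumba Lab ends 4pm, and ends 2:45pm after Zumba Lab starts 2pm → overlap.
Strength Basics: starts 4:30pm at or after Zumba Lab ends 4pm → clear.
Stretch Blast: starts 6:30pm at or after Zumba Lab ends 4pm → clear.
Zumba Lab overlaps Stretch Fusion, Zumba Fusion, Rowing Blast.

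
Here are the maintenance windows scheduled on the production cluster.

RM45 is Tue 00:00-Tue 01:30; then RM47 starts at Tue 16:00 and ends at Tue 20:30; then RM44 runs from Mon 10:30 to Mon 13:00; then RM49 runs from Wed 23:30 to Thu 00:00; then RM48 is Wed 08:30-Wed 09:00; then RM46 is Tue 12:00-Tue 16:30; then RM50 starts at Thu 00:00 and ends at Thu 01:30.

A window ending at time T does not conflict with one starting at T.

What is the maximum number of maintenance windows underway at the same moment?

Sweep the timeline, counting +1 at each start and −1 at each end (ends before starts at a tie):
Mon 10:30 start RM44 → 1
Mon 13:00 end RM44 → 0
Tue 00:00 start RM45 → 1
Tue 01:30 end RM45 → 0
Tue 12:00 start RM46 → 1
Tue 16:00 start RM47 → 2
Tue 16:30 end RM46 → 1
Tue 20:30 end RM47 → 0
Wed 08:30 start RM48 → 1
Wed 09:00 end RM48 → 0
Wed 23:30 start RM49 → 1
Thu 00:00 end RM49 → 0
Thu 00:00 start RM50 → 1
Thu 01:30 end RM50 → 0
Peak is 2, at Tue 16:00 (RM46, RM47).

2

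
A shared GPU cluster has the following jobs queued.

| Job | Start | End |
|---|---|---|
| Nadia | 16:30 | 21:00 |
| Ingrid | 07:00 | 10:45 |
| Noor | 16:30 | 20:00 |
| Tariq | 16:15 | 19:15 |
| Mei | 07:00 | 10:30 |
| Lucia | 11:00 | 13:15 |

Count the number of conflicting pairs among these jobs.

4

Sorted by start: Ingrid, Mei, Lucia, Tariq, Noor, Nadia.
Mei starts before Ingrid ends → Ingrid and Mei overlap.
Lucia starts after Ingrid ends; Ingrid is clear from here.
Lucia starts after Mei ends; Mei is clear from here.
Tariq starts after Lucia ends; Lucia is clear from here.
Noor starts before Tariq ends → Tariq and Noor overlap.
Nadia starts before Tariq ends → Tariq and Nadia overlap.
Nadia starts before Noor ends → Noor and Nadia overlap.
Overlapping pairs: Ingrid & Mei, Nadia & Noor, Nadia & Tariq, Noor & Tariq — 4 in total.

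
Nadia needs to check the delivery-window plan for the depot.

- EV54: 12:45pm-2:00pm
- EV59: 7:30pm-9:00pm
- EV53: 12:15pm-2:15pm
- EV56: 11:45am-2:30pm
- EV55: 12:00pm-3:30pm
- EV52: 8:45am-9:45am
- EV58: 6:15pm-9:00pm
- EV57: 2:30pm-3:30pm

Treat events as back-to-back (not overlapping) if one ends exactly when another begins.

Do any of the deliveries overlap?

Sorted by start: EV52, EV56, EV55, EV53, EV54, EV57, EV58, EV59.
EV56 starts after EV52 ends; EV52 is clear from here.
EV55 starts before EV56 ends → EV56 and EV55 overlap.
That's a conflict, so the schedule is not conflict-free.

Yes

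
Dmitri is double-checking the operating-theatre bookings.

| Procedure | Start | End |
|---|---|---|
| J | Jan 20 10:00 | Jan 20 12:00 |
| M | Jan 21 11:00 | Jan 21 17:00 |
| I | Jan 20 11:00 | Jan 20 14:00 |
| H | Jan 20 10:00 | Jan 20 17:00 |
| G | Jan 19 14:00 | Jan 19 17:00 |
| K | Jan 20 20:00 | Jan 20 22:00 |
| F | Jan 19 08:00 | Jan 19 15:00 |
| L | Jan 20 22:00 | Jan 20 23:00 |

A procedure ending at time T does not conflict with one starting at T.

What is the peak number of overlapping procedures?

3

Sweep the timeline, counting +1 at each start and −1 at each end (ends before starts at a tie):
Jan 19 08:00 start F → 1
Jan 19 14:00 start G → 2
Jan 19 15:00 end F → 1
Jan 19 17:00 end G → 0
Jan 20 10:00 start H → 1
Jan 20 10:00 start J → 2
Jan 20 11:00 start I → 3
Jan 20 12:00 end J → 2
Jan 20 14:00 end I → 1
Jan 20 17:00 end H → 0
Jan 20 20:00 start K → 1
Jan 20 22:00 end K → 0
Jan 20 22:00 start L → 1
Jan 20 23:00 end L → 0
Jan 21 11:00 start M → 1
Jan 21 17:00 end M → 0
Peak is 3, at Jan 20 11:00 (H, I, J).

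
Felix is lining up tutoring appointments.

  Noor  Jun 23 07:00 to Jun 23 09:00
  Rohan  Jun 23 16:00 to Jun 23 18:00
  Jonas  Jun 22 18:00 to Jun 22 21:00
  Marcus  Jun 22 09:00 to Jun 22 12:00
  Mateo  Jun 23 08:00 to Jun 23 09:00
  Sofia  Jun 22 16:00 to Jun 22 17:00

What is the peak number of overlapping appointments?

2

Walk through starts and ends in time order (an end at T is processed before a start at T):
Jun 22 09:00 start Marcus → 1
Jun 22 12:00 end Marcus → 0
Jun 22 16:00 start Sofia → 1
Jun 22 17:00 end Sofia → 0
Jun 22 18:00 start Jonas → 1
Jun 22 21:00 end Jonas → 0
Jun 23 07:00 start Noor → 1
Jun 23 08:00 start Mateo → 2
Jun 23 09:00 end Mateo → 1
Jun 23 09:00 end Noor → 0
Jun 23 16:00 start Rohan → 1
Jun 23 18:00 end Rohan → 0
Peak is 2, at Jun 23 08:00 (Mateo, Noor).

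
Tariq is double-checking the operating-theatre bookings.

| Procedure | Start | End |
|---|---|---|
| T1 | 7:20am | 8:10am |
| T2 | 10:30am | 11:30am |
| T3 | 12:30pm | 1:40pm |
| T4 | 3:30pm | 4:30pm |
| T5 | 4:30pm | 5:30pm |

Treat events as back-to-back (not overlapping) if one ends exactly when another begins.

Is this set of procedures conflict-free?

Yes

Check each pair: they overlap iff neither finishes before the other starts.
Sorted by start: T1, T2, T3, T4, T5.
T2 starts after T1 ends; T1 is clear from here.
T3 starts after T2 ends; T2 is clear from here.
T4 starts after T3 ends; T3 is clear from here.
T5 starts exactly when T4 ends (back-to-back, no overlap).
Every pair is clear; the schedule has no overlaps.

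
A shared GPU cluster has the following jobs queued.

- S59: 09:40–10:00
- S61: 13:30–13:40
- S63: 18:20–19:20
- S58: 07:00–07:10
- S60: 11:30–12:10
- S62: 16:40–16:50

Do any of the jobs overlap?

Two intervals overlap when each starts before the other ends.
Sorted by start: S58, S59, S60, S61, S62, S63.
S59 starts after S58 ends, so nothing later overlaps S58 either.
S60 starts after S59 ends, so nothing later overlaps S59 either.
S61 starts after S60 ends, so nothing later overlaps S60 either.
S62 starts after S61 ends, so nothing later overlaps S61 either.
S63 starts after S62 ends.
Every pair is clear; the schedule has no overlaps.

No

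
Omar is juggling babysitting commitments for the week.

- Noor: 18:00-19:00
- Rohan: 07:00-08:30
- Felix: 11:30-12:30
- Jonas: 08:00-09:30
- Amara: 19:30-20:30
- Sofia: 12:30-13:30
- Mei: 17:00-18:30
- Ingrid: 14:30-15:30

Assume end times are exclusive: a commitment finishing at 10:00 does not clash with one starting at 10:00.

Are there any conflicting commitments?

Check each pair: they overlap iff neither finishes before the other starts.
Sorted by start: Rohan, Jonas, Felix, Sofia, Ingrid, Mei, Noor, Amara.
Jonas starts before Rohan ends → Rohan and Jonas overlap.
That's a conflict, so the schedule is not conflict-free.

Yes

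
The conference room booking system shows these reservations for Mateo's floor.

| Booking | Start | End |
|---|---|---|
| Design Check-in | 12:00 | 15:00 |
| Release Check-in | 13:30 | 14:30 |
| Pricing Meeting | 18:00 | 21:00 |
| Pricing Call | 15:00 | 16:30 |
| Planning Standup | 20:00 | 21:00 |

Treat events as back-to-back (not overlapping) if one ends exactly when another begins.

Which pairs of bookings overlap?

Design Check-in & Release Check-in, Planning Standup & Pricing Meeting

Sorted by start: Design Check-in, Release Check-in, Pricing Call, Pricing Meeting, Planning Standup.
Release Check-in starts before Design Check-in ends → Design Check-in and Release Check-in overlap.
Pricing Call starts exactly when Design Check-in ends (back-to-back, no overlap), so Design Check-in has no further overlaps.
Pricing Call starts after Release Check-in ends, so Release Check-in has no further overlaps.
Pricing Meeting starts after Pricing Call ends, so Pricing Call has no further overlaps.
Planning Standup starts before Pricing Meeting ends → Pricing Meeting and Planning Standup overlap.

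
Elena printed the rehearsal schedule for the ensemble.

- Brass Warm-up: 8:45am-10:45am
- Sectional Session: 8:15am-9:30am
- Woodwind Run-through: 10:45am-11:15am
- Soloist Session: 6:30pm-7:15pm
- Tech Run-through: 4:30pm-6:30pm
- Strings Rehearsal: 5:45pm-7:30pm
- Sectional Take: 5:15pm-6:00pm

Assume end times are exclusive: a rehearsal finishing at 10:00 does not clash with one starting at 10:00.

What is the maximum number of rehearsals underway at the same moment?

3

Sort all start/end points and keep a running count:
8:15am start Sectional Session → 1
8:45am start Brass Warm-up → 2
9:30am end Sectional Session → 1
10:45am end Brass Warm-up → 0
10:45am start Woodwind Run-through → 1
11:15am end Woodwind Run-through → 0
4:30pm start Tech Run-through → 1
5:15pm start Sectional Take → 2
5:45pm start Strings Rehearsal → 3
6:00pm end Sectional Take → 2
6:30pm end Tech Run-through → 1
6:30pm start Soloist Session → 2
7:15pm end Soloist Session → 1
7:30pm end Strings Rehearsal → 0
Peak is 3, at 5:45pm (Sectional Take, Strings Rehearsal, Tech Run-through).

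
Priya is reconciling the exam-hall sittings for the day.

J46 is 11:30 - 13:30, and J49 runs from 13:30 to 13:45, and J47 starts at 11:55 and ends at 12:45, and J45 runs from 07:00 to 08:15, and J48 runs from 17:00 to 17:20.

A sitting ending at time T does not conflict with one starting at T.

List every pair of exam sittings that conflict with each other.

Sorted by start: J45, J46, J47, J49, J48.
J46 starts after J45 ends — done with J45.
J47 starts before J46 ends → J46 and J47 overlap.
J49 starts exactly when J46 ends (back-to-back, no overlap) — done with J46.
J49 starts after J47 ends — done with J47.
J48 starts after J49 ends.

J46 & J47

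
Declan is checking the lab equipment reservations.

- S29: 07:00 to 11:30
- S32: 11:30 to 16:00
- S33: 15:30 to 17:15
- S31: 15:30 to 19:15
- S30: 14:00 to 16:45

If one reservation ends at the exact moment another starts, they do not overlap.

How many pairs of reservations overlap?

Sorted by start: S29, S32, S30, S31, S33.
S32 starts exactly when S29 ends (back-to-back, no overlap); S29 is clear from here.
S30 starts before S32 ends → S32 and S30 overlap.
S31 starts before S32 ends → S32 and S31 overlap.
S33 starts before S32 ends → S32 and S33 overlap.
S31 starts before S30 ends → S30 and S31 overlap.
S33 starts before S30 ends → S30 and S33 overlap.
S33 starts before S31 ends → S31 and S33 overlap.
Overlapping pairs: S30 & S31, S30 & S32, S30 & S33, S31 & S32, S31 & S33, S32 & S33 — 6 in total.

6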